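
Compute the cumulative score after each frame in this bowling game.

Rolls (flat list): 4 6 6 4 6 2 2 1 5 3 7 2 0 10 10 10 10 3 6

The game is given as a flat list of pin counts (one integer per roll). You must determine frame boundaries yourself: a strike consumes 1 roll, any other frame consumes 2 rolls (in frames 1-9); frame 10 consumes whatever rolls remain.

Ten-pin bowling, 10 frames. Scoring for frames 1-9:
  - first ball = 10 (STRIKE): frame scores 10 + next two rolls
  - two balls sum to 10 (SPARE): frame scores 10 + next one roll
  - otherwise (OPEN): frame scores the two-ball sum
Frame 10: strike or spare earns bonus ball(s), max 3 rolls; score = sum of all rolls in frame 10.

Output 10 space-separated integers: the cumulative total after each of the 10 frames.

Frame 1: SPARE (4+6=10). 10 + next roll (6) = 16. Cumulative: 16
Frame 2: SPARE (6+4=10). 10 + next roll (6) = 16. Cumulative: 32
Frame 3: OPEN (6+2=8). Cumulative: 40
Frame 4: OPEN (2+1=3). Cumulative: 43
Frame 5: OPEN (5+3=8). Cumulative: 51
Frame 6: OPEN (7+2=9). Cumulative: 60
Frame 7: SPARE (0+10=10). 10 + next roll (10) = 20. Cumulative: 80
Frame 8: STRIKE. 10 + next two rolls (10+10) = 30. Cumulative: 110
Frame 9: STRIKE. 10 + next two rolls (10+3) = 23. Cumulative: 133
Frame 10: STRIKE. Sum of all frame-10 rolls (10+3+6) = 19. Cumulative: 152

Answer: 16 32 40 43 51 60 80 110 133 152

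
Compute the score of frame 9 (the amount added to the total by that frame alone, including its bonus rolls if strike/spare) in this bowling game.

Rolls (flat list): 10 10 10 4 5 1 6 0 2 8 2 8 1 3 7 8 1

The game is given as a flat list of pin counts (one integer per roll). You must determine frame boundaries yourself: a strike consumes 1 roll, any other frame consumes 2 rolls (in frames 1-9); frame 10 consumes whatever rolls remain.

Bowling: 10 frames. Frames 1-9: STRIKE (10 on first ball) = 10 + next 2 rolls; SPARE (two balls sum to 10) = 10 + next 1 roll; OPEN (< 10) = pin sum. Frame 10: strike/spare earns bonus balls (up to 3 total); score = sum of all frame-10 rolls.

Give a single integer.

Frame 1: STRIKE. 10 + next two rolls (10+10) = 30. Cumulative: 30
Frame 2: STRIKE. 10 + next two rolls (10+4) = 24. Cumulative: 54
Frame 3: STRIKE. 10 + next two rolls (4+5) = 19. Cumulative: 73
Frame 4: OPEN (4+5=9). Cumulative: 82
Frame 5: OPEN (1+6=7). Cumulative: 89
Frame 6: OPEN (0+2=2). Cumulative: 91
Frame 7: SPARE (8+2=10). 10 + next roll (8) = 18. Cumulative: 109
Frame 8: OPEN (8+1=9). Cumulative: 118
Frame 9: SPARE (3+7=10). 10 + next roll (8) = 18. Cumulative: 136
Frame 10: OPEN. Sum of all frame-10 rolls (8+1) = 9. Cumulative: 145

Answer: 18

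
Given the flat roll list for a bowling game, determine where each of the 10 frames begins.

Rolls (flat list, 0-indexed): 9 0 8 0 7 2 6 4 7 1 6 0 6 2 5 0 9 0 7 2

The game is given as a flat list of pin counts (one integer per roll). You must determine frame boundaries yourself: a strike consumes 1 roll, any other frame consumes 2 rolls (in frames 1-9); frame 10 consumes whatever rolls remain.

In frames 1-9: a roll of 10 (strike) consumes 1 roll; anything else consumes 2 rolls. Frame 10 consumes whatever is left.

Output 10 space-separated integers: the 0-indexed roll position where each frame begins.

Answer: 0 2 4 6 8 10 12 14 16 18

Derivation:
Frame 1 starts at roll index 0: rolls=9,0 (sum=9), consumes 2 rolls
Frame 2 starts at roll index 2: rolls=8,0 (sum=8), consumes 2 rolls
Frame 3 starts at roll index 4: rolls=7,2 (sum=9), consumes 2 rolls
Frame 4 starts at roll index 6: rolls=6,4 (sum=10), consumes 2 rolls
Frame 5 starts at roll index 8: rolls=7,1 (sum=8), consumes 2 rolls
Frame 6 starts at roll index 10: rolls=6,0 (sum=6), consumes 2 rolls
Frame 7 starts at roll index 12: rolls=6,2 (sum=8), consumes 2 rolls
Frame 8 starts at roll index 14: rolls=5,0 (sum=5), consumes 2 rolls
Frame 9 starts at roll index 16: rolls=9,0 (sum=9), consumes 2 rolls
Frame 10 starts at roll index 18: 2 remaining rolls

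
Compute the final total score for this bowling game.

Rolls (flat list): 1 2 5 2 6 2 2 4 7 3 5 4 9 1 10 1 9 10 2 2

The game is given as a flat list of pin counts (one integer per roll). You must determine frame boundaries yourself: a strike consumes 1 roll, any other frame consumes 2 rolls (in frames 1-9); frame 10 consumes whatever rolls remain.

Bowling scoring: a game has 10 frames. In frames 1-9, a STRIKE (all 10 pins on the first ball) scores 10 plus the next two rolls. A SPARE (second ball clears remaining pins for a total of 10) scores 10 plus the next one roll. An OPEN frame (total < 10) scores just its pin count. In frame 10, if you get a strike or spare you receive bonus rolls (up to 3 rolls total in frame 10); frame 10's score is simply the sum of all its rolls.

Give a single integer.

Answer: 122

Derivation:
Frame 1: OPEN (1+2=3). Cumulative: 3
Frame 2: OPEN (5+2=7). Cumulative: 10
Frame 3: OPEN (6+2=8). Cumulative: 18
Frame 4: OPEN (2+4=6). Cumulative: 24
Frame 5: SPARE (7+3=10). 10 + next roll (5) = 15. Cumulative: 39
Frame 6: OPEN (5+4=9). Cumulative: 48
Frame 7: SPARE (9+1=10). 10 + next roll (10) = 20. Cumulative: 68
Frame 8: STRIKE. 10 + next two rolls (1+9) = 20. Cumulative: 88
Frame 9: SPARE (1+9=10). 10 + next roll (10) = 20. Cumulative: 108
Frame 10: STRIKE. Sum of all frame-10 rolls (10+2+2) = 14. Cumulative: 122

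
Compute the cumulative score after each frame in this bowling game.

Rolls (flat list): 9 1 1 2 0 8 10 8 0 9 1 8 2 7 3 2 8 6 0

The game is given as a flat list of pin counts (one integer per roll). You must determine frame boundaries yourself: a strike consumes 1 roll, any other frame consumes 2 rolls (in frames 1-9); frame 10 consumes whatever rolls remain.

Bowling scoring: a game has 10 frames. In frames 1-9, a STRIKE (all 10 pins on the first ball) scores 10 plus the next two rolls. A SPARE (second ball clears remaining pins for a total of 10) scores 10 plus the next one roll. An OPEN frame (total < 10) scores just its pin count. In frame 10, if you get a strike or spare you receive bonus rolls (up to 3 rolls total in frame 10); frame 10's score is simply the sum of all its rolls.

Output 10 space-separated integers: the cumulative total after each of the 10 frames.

Frame 1: SPARE (9+1=10). 10 + next roll (1) = 11. Cumulative: 11
Frame 2: OPEN (1+2=3). Cumulative: 14
Frame 3: OPEN (0+8=8). Cumulative: 22
Frame 4: STRIKE. 10 + next two rolls (8+0) = 18. Cumulative: 40
Frame 5: OPEN (8+0=8). Cumulative: 48
Frame 6: SPARE (9+1=10). 10 + next roll (8) = 18. Cumulative: 66
Frame 7: SPARE (8+2=10). 10 + next roll (7) = 17. Cumulative: 83
Frame 8: SPARE (7+3=10). 10 + next roll (2) = 12. Cumulative: 95
Frame 9: SPARE (2+8=10). 10 + next roll (6) = 16. Cumulative: 111
Frame 10: OPEN. Sum of all frame-10 rolls (6+0) = 6. Cumulative: 117

Answer: 11 14 22 40 48 66 83 95 111 117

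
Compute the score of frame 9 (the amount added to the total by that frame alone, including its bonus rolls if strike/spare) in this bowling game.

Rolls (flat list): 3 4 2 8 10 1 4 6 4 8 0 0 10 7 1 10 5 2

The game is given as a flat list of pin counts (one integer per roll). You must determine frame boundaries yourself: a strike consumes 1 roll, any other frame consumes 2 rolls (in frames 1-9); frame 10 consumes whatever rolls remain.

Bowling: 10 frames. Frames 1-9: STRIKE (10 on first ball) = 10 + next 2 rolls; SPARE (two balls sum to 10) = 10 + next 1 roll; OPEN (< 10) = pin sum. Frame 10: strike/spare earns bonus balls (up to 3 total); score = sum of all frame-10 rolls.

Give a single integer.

Frame 1: OPEN (3+4=7). Cumulative: 7
Frame 2: SPARE (2+8=10). 10 + next roll (10) = 20. Cumulative: 27
Frame 3: STRIKE. 10 + next two rolls (1+4) = 15. Cumulative: 42
Frame 4: OPEN (1+4=5). Cumulative: 47
Frame 5: SPARE (6+4=10). 10 + next roll (8) = 18. Cumulative: 65
Frame 6: OPEN (8+0=8). Cumulative: 73
Frame 7: SPARE (0+10=10). 10 + next roll (7) = 17. Cumulative: 90
Frame 8: OPEN (7+1=8). Cumulative: 98
Frame 9: STRIKE. 10 + next two rolls (5+2) = 17. Cumulative: 115
Frame 10: OPEN. Sum of all frame-10 rolls (5+2) = 7. Cumulative: 122

Answer: 17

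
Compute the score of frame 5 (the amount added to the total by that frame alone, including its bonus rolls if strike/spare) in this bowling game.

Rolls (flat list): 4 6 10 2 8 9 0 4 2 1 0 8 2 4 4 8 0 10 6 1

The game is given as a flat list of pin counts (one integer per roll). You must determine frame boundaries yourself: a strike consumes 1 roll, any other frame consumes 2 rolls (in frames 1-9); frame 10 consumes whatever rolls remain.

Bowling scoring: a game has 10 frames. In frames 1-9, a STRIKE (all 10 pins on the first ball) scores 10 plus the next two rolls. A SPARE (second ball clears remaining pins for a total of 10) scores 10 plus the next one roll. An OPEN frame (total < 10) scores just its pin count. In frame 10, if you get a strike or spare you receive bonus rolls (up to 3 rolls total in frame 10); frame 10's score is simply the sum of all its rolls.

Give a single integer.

Frame 1: SPARE (4+6=10). 10 + next roll (10) = 20. Cumulative: 20
Frame 2: STRIKE. 10 + next two rolls (2+8) = 20. Cumulative: 40
Frame 3: SPARE (2+8=10). 10 + next roll (9) = 19. Cumulative: 59
Frame 4: OPEN (9+0=9). Cumulative: 68
Frame 5: OPEN (4+2=6). Cumulative: 74
Frame 6: OPEN (1+0=1). Cumulative: 75
Frame 7: SPARE (8+2=10). 10 + next roll (4) = 14. Cumulative: 89

Answer: 6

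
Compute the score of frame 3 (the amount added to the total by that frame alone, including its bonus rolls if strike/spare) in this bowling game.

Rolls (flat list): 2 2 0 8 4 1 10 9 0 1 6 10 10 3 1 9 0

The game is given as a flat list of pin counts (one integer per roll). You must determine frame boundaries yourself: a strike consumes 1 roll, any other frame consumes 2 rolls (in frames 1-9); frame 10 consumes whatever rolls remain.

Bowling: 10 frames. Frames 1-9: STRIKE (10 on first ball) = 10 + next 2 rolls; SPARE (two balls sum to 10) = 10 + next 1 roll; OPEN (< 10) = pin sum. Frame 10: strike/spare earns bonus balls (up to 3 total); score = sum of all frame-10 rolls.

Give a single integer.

Answer: 5

Derivation:
Frame 1: OPEN (2+2=4). Cumulative: 4
Frame 2: OPEN (0+8=8). Cumulative: 12
Frame 3: OPEN (4+1=5). Cumulative: 17
Frame 4: STRIKE. 10 + next two rolls (9+0) = 19. Cumulative: 36
Frame 5: OPEN (9+0=9). Cumulative: 45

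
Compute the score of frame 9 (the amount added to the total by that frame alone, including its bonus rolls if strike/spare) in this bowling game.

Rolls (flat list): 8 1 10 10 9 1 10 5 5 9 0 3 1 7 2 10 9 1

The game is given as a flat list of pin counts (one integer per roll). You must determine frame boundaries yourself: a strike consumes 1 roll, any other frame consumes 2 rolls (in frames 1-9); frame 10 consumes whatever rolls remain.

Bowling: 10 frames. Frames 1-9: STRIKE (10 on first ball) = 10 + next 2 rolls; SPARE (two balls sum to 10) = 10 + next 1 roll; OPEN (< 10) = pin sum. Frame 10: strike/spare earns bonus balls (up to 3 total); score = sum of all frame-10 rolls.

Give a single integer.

Answer: 9

Derivation:
Frame 1: OPEN (8+1=9). Cumulative: 9
Frame 2: STRIKE. 10 + next two rolls (10+9) = 29. Cumulative: 38
Frame 3: STRIKE. 10 + next two rolls (9+1) = 20. Cumulative: 58
Frame 4: SPARE (9+1=10). 10 + next roll (10) = 20. Cumulative: 78
Frame 5: STRIKE. 10 + next two rolls (5+5) = 20. Cumulative: 98
Frame 6: SPARE (5+5=10). 10 + next roll (9) = 19. Cumulative: 117
Frame 7: OPEN (9+0=9). Cumulative: 126
Frame 8: OPEN (3+1=4). Cumulative: 130
Frame 9: OPEN (7+2=9). Cumulative: 139
Frame 10: STRIKE. Sum of all frame-10 rolls (10+9+1) = 20. Cumulative: 159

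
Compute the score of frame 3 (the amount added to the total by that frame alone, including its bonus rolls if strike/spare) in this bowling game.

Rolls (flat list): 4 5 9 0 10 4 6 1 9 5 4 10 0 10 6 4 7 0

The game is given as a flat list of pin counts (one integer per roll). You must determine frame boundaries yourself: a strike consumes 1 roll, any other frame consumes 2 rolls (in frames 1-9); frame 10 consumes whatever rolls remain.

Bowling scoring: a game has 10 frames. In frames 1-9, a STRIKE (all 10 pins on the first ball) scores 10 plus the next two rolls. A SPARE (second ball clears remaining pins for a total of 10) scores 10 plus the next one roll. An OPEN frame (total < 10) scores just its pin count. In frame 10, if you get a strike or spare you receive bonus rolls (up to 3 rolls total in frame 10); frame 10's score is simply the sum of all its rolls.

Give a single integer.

Answer: 20

Derivation:
Frame 1: OPEN (4+5=9). Cumulative: 9
Frame 2: OPEN (9+0=9). Cumulative: 18
Frame 3: STRIKE. 10 + next two rolls (4+6) = 20. Cumulative: 38
Frame 4: SPARE (4+6=10). 10 + next roll (1) = 11. Cumulative: 49
Frame 5: SPARE (1+9=10). 10 + next roll (5) = 15. Cumulative: 64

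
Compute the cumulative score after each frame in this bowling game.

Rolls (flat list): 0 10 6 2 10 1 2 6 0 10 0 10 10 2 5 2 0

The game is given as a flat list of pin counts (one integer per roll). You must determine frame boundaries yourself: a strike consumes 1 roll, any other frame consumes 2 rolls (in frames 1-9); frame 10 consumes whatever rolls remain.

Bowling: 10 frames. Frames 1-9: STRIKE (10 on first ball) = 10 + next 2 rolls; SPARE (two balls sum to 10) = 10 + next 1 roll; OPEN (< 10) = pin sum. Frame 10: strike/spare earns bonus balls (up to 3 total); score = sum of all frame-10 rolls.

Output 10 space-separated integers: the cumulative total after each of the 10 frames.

Frame 1: SPARE (0+10=10). 10 + next roll (6) = 16. Cumulative: 16
Frame 2: OPEN (6+2=8). Cumulative: 24
Frame 3: STRIKE. 10 + next two rolls (1+2) = 13. Cumulative: 37
Frame 4: OPEN (1+2=3). Cumulative: 40
Frame 5: OPEN (6+0=6). Cumulative: 46
Frame 6: STRIKE. 10 + next two rolls (0+10) = 20. Cumulative: 66
Frame 7: SPARE (0+10=10). 10 + next roll (10) = 20. Cumulative: 86
Frame 8: STRIKE. 10 + next two rolls (2+5) = 17. Cumulative: 103
Frame 9: OPEN (2+5=7). Cumulative: 110
Frame 10: OPEN. Sum of all frame-10 rolls (2+0) = 2. Cumulative: 112

Answer: 16 24 37 40 46 66 86 103 110 112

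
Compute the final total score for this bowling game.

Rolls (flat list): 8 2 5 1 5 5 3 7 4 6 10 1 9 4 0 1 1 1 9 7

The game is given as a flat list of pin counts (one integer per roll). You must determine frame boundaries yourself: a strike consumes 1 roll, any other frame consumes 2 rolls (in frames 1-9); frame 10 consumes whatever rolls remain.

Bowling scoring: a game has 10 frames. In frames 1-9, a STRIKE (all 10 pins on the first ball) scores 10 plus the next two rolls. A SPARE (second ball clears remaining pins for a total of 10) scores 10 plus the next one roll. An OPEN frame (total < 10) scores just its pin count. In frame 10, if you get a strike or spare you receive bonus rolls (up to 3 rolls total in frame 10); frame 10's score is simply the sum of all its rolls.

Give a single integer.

Answer: 125

Derivation:
Frame 1: SPARE (8+2=10). 10 + next roll (5) = 15. Cumulative: 15
Frame 2: OPEN (5+1=6). Cumulative: 21
Frame 3: SPARE (5+5=10). 10 + next roll (3) = 13. Cumulative: 34
Frame 4: SPARE (3+7=10). 10 + next roll (4) = 14. Cumulative: 48
Frame 5: SPARE (4+6=10). 10 + next roll (10) = 20. Cumulative: 68
Frame 6: STRIKE. 10 + next two rolls (1+9) = 20. Cumulative: 88
Frame 7: SPARE (1+9=10). 10 + next roll (4) = 14. Cumulative: 102
Frame 8: OPEN (4+0=4). Cumulative: 106
Frame 9: OPEN (1+1=2). Cumulative: 108
Frame 10: SPARE. Sum of all frame-10 rolls (1+9+7) = 17. Cumulative: 125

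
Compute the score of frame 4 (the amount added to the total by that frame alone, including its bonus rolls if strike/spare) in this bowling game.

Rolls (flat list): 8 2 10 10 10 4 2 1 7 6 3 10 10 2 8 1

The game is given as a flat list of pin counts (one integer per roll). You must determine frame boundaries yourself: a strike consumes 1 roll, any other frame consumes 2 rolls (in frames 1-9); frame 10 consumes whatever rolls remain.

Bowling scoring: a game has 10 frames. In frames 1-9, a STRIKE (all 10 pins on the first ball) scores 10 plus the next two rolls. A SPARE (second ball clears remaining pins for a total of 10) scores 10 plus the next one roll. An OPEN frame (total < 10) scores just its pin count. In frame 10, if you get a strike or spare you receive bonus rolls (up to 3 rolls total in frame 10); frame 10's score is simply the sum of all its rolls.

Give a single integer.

Frame 1: SPARE (8+2=10). 10 + next roll (10) = 20. Cumulative: 20
Frame 2: STRIKE. 10 + next two rolls (10+10) = 30. Cumulative: 50
Frame 3: STRIKE. 10 + next two rolls (10+4) = 24. Cumulative: 74
Frame 4: STRIKE. 10 + next two rolls (4+2) = 16. Cumulative: 90
Frame 5: OPEN (4+2=6). Cumulative: 96
Frame 6: OPEN (1+7=8). Cumulative: 104

Answer: 16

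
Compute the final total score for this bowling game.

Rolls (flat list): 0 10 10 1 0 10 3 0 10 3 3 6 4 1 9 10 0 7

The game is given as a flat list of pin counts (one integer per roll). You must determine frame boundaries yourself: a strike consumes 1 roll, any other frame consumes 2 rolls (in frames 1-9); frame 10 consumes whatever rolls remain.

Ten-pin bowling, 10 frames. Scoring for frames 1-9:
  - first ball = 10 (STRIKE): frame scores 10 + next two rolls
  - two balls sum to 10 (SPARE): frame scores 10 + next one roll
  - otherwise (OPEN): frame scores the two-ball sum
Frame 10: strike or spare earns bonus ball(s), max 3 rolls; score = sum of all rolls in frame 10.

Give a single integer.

Frame 1: SPARE (0+10=10). 10 + next roll (10) = 20. Cumulative: 20
Frame 2: STRIKE. 10 + next two rolls (1+0) = 11. Cumulative: 31
Frame 3: OPEN (1+0=1). Cumulative: 32
Frame 4: STRIKE. 10 + next two rolls (3+0) = 13. Cumulative: 45
Frame 5: OPEN (3+0=3). Cumulative: 48
Frame 6: STRIKE. 10 + next two rolls (3+3) = 16. Cumulative: 64
Frame 7: OPEN (3+3=6). Cumulative: 70
Frame 8: SPARE (6+4=10). 10 + next roll (1) = 11. Cumulative: 81
Frame 9: SPARE (1+9=10). 10 + next roll (10) = 20. Cumulative: 101
Frame 10: STRIKE. Sum of all frame-10 rolls (10+0+7) = 17. Cumulative: 118

Answer: 118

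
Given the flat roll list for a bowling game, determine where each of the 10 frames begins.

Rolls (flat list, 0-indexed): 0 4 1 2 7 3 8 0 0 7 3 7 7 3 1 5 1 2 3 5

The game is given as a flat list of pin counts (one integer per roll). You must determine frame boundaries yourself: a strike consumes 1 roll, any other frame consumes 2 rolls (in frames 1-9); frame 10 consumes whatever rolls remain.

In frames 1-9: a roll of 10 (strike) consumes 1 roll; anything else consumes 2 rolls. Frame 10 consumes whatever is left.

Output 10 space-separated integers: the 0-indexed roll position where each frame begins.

Answer: 0 2 4 6 8 10 12 14 16 18

Derivation:
Frame 1 starts at roll index 0: rolls=0,4 (sum=4), consumes 2 rolls
Frame 2 starts at roll index 2: rolls=1,2 (sum=3), consumes 2 rolls
Frame 3 starts at roll index 4: rolls=7,3 (sum=10), consumes 2 rolls
Frame 4 starts at roll index 6: rolls=8,0 (sum=8), consumes 2 rolls
Frame 5 starts at roll index 8: rolls=0,7 (sum=7), consumes 2 rolls
Frame 6 starts at roll index 10: rolls=3,7 (sum=10), consumes 2 rolls
Frame 7 starts at roll index 12: rolls=7,3 (sum=10), consumes 2 rolls
Frame 8 starts at roll index 14: rolls=1,5 (sum=6), consumes 2 rolls
Frame 9 starts at roll index 16: rolls=1,2 (sum=3), consumes 2 rolls
Frame 10 starts at roll index 18: 2 remaining rolls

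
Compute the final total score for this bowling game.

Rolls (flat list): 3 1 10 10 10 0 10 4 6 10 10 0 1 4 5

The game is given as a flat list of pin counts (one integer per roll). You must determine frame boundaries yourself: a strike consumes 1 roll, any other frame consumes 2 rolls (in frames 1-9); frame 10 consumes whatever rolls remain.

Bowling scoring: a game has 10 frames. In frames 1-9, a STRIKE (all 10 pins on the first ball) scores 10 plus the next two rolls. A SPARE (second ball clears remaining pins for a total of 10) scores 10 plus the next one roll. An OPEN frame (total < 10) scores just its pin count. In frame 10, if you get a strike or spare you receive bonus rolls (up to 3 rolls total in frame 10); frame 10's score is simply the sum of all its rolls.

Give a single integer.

Answer: 149

Derivation:
Frame 1: OPEN (3+1=4). Cumulative: 4
Frame 2: STRIKE. 10 + next two rolls (10+10) = 30. Cumulative: 34
Frame 3: STRIKE. 10 + next two rolls (10+0) = 20. Cumulative: 54
Frame 4: STRIKE. 10 + next two rolls (0+10) = 20. Cumulative: 74
Frame 5: SPARE (0+10=10). 10 + next roll (4) = 14. Cumulative: 88
Frame 6: SPARE (4+6=10). 10 + next roll (10) = 20. Cumulative: 108
Frame 7: STRIKE. 10 + next two rolls (10+0) = 20. Cumulative: 128
Frame 8: STRIKE. 10 + next two rolls (0+1) = 11. Cumulative: 139
Frame 9: OPEN (0+1=1). Cumulative: 140
Frame 10: OPEN. Sum of all frame-10 rolls (4+5) = 9. Cumulative: 149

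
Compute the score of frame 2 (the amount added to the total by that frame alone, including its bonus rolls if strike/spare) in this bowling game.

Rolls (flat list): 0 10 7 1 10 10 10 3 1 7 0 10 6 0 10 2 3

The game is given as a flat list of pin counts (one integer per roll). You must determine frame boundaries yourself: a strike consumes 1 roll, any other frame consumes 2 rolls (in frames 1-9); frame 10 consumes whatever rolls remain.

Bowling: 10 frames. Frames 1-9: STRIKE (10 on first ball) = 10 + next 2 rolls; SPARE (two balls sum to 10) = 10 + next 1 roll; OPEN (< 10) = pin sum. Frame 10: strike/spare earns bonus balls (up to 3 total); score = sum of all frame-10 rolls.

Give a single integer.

Answer: 8

Derivation:
Frame 1: SPARE (0+10=10). 10 + next roll (7) = 17. Cumulative: 17
Frame 2: OPEN (7+1=8). Cumulative: 25
Frame 3: STRIKE. 10 + next two rolls (10+10) = 30. Cumulative: 55
Frame 4: STRIKE. 10 + next two rolls (10+3) = 23. Cumulative: 78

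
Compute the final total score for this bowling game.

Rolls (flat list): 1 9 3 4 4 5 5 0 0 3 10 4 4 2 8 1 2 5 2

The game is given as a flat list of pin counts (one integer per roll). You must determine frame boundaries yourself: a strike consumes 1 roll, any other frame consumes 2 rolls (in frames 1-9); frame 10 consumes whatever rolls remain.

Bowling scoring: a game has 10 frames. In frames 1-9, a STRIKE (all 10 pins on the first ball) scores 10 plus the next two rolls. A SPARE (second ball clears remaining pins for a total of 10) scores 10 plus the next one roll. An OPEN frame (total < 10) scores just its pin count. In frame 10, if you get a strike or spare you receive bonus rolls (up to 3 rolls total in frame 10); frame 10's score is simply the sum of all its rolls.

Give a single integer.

Answer: 84

Derivation:
Frame 1: SPARE (1+9=10). 10 + next roll (3) = 13. Cumulative: 13
Frame 2: OPEN (3+4=7). Cumulative: 20
Frame 3: OPEN (4+5=9). Cumulative: 29
Frame 4: OPEN (5+0=5). Cumulative: 34
Frame 5: OPEN (0+3=3). Cumulative: 37
Frame 6: STRIKE. 10 + next two rolls (4+4) = 18. Cumulative: 55
Frame 7: OPEN (4+4=8). Cumulative: 63
Frame 8: SPARE (2+8=10). 10 + next roll (1) = 11. Cumulative: 74
Frame 9: OPEN (1+2=3). Cumulative: 77
Frame 10: OPEN. Sum of all frame-10 rolls (5+2) = 7. Cumulative: 84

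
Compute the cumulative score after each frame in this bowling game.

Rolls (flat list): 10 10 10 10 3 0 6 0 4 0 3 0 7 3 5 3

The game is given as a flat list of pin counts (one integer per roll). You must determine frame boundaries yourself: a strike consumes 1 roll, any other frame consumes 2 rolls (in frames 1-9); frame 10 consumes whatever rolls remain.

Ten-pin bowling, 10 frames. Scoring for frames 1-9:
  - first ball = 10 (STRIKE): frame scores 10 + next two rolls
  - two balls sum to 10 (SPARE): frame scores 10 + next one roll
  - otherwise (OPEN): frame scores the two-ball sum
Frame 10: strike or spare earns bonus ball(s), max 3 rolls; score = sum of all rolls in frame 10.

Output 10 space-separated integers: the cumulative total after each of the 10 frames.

Frame 1: STRIKE. 10 + next two rolls (10+10) = 30. Cumulative: 30
Frame 2: STRIKE. 10 + next two rolls (10+10) = 30. Cumulative: 60
Frame 3: STRIKE. 10 + next two rolls (10+3) = 23. Cumulative: 83
Frame 4: STRIKE. 10 + next two rolls (3+0) = 13. Cumulative: 96
Frame 5: OPEN (3+0=3). Cumulative: 99
Frame 6: OPEN (6+0=6). Cumulative: 105
Frame 7: OPEN (4+0=4). Cumulative: 109
Frame 8: OPEN (3+0=3). Cumulative: 112
Frame 9: SPARE (7+3=10). 10 + next roll (5) = 15. Cumulative: 127
Frame 10: OPEN. Sum of all frame-10 rolls (5+3) = 8. Cumulative: 135

Answer: 30 60 83 96 99 105 109 112 127 135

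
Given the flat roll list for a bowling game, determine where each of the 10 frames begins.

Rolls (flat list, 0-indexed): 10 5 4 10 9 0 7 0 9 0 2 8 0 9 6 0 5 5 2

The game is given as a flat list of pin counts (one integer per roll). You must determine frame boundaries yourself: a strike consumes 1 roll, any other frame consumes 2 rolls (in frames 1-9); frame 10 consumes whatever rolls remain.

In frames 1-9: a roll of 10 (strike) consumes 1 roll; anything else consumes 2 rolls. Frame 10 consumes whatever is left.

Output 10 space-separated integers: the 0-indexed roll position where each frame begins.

Answer: 0 1 3 4 6 8 10 12 14 16

Derivation:
Frame 1 starts at roll index 0: roll=10 (strike), consumes 1 roll
Frame 2 starts at roll index 1: rolls=5,4 (sum=9), consumes 2 rolls
Frame 3 starts at roll index 3: roll=10 (strike), consumes 1 roll
Frame 4 starts at roll index 4: rolls=9,0 (sum=9), consumes 2 rolls
Frame 5 starts at roll index 6: rolls=7,0 (sum=7), consumes 2 rolls
Frame 6 starts at roll index 8: rolls=9,0 (sum=9), consumes 2 rolls
Frame 7 starts at roll index 10: rolls=2,8 (sum=10), consumes 2 rolls
Frame 8 starts at roll index 12: rolls=0,9 (sum=9), consumes 2 rolls
Frame 9 starts at roll index 14: rolls=6,0 (sum=6), consumes 2 rolls
Frame 10 starts at roll index 16: 3 remaining rolls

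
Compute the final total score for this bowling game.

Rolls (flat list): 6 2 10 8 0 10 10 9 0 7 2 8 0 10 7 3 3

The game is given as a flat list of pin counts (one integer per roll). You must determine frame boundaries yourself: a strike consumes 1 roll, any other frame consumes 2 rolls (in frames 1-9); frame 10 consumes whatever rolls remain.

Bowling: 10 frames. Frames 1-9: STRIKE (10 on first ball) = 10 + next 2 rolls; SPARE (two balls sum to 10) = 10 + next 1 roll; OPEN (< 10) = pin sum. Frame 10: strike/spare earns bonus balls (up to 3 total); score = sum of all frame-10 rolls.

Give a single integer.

Frame 1: OPEN (6+2=8). Cumulative: 8
Frame 2: STRIKE. 10 + next two rolls (8+0) = 18. Cumulative: 26
Frame 3: OPEN (8+0=8). Cumulative: 34
Frame 4: STRIKE. 10 + next two rolls (10+9) = 29. Cumulative: 63
Frame 5: STRIKE. 10 + next two rolls (9+0) = 19. Cumulative: 82
Frame 6: OPEN (9+0=9). Cumulative: 91
Frame 7: OPEN (7+2=9). Cumulative: 100
Frame 8: OPEN (8+0=8). Cumulative: 108
Frame 9: STRIKE. 10 + next two rolls (7+3) = 20. Cumulative: 128
Frame 10: SPARE. Sum of all frame-10 rolls (7+3+3) = 13. Cumulative: 141

Answer: 141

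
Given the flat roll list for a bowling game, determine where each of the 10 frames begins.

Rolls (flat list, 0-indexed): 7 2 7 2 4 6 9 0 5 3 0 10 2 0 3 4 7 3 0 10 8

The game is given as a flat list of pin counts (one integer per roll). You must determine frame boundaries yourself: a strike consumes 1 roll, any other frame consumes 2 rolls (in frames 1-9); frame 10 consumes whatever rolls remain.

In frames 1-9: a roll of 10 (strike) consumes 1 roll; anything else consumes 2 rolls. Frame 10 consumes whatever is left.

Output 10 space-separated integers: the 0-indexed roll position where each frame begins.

Frame 1 starts at roll index 0: rolls=7,2 (sum=9), consumes 2 rolls
Frame 2 starts at roll index 2: rolls=7,2 (sum=9), consumes 2 rolls
Frame 3 starts at roll index 4: rolls=4,6 (sum=10), consumes 2 rolls
Frame 4 starts at roll index 6: rolls=9,0 (sum=9), consumes 2 rolls
Frame 5 starts at roll index 8: rolls=5,3 (sum=8), consumes 2 rolls
Frame 6 starts at roll index 10: rolls=0,10 (sum=10), consumes 2 rolls
Frame 7 starts at roll index 12: rolls=2,0 (sum=2), consumes 2 rolls
Frame 8 starts at roll index 14: rolls=3,4 (sum=7), consumes 2 rolls
Frame 9 starts at roll index 16: rolls=7,3 (sum=10), consumes 2 rolls
Frame 10 starts at roll index 18: 3 remaining rolls

Answer: 0 2 4 6 8 10 12 14 16 18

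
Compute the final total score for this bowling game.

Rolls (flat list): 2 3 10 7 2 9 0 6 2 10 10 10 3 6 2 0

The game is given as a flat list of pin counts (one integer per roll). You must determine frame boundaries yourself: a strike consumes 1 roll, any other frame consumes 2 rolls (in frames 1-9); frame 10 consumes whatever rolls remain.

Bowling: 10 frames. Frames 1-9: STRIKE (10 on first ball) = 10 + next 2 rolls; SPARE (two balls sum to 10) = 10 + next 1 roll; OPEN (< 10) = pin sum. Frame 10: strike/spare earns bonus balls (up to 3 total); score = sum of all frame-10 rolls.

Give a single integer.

Answer: 133

Derivation:
Frame 1: OPEN (2+3=5). Cumulative: 5
Frame 2: STRIKE. 10 + next two rolls (7+2) = 19. Cumulative: 24
Frame 3: OPEN (7+2=9). Cumulative: 33
Frame 4: OPEN (9+0=9). Cumulative: 42
Frame 5: OPEN (6+2=8). Cumulative: 50
Frame 6: STRIKE. 10 + next two rolls (10+10) = 30. Cumulative: 80
Frame 7: STRIKE. 10 + next two rolls (10+3) = 23. Cumulative: 103
Frame 8: STRIKE. 10 + next two rolls (3+6) = 19. Cumulative: 122
Frame 9: OPEN (3+6=9). Cumulative: 131
Frame 10: OPEN. Sum of all frame-10 rolls (2+0) = 2. Cumulative: 133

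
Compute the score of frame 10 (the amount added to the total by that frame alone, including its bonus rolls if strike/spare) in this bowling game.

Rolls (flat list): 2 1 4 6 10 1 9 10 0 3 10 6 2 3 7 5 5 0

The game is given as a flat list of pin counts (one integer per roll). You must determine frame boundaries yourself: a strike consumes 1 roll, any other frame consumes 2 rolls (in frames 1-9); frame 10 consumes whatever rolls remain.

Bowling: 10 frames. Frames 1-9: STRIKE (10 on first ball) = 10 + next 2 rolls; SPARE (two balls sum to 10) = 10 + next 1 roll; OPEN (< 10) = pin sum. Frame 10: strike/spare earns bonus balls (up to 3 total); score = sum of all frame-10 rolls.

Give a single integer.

Frame 1: OPEN (2+1=3). Cumulative: 3
Frame 2: SPARE (4+6=10). 10 + next roll (10) = 20. Cumulative: 23
Frame 3: STRIKE. 10 + next two rolls (1+9) = 20. Cumulative: 43
Frame 4: SPARE (1+9=10). 10 + next roll (10) = 20. Cumulative: 63
Frame 5: STRIKE. 10 + next two rolls (0+3) = 13. Cumulative: 76
Frame 6: OPEN (0+3=3). Cumulative: 79
Frame 7: STRIKE. 10 + next two rolls (6+2) = 18. Cumulative: 97
Frame 8: OPEN (6+2=8). Cumulative: 105
Frame 9: SPARE (3+7=10). 10 + next roll (5) = 15. Cumulative: 120
Frame 10: SPARE. Sum of all frame-10 rolls (5+5+0) = 10. Cumulative: 130

Answer: 10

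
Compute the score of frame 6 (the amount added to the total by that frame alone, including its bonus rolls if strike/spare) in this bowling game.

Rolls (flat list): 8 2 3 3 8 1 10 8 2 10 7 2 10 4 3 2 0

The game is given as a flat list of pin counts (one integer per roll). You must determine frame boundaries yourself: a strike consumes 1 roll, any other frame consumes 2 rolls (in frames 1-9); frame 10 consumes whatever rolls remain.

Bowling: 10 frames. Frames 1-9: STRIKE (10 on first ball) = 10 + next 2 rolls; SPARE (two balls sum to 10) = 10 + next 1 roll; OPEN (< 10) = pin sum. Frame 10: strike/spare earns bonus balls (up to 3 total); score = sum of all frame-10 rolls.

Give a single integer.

Answer: 19

Derivation:
Frame 1: SPARE (8+2=10). 10 + next roll (3) = 13. Cumulative: 13
Frame 2: OPEN (3+3=6). Cumulative: 19
Frame 3: OPEN (8+1=9). Cumulative: 28
Frame 4: STRIKE. 10 + next two rolls (8+2) = 20. Cumulative: 48
Frame 5: SPARE (8+2=10). 10 + next roll (10) = 20. Cumulative: 68
Frame 6: STRIKE. 10 + next two rolls (7+2) = 19. Cumulative: 87
Frame 7: OPEN (7+2=9). Cumulative: 96
Frame 8: STRIKE. 10 + next two rolls (4+3) = 17. Cumulative: 113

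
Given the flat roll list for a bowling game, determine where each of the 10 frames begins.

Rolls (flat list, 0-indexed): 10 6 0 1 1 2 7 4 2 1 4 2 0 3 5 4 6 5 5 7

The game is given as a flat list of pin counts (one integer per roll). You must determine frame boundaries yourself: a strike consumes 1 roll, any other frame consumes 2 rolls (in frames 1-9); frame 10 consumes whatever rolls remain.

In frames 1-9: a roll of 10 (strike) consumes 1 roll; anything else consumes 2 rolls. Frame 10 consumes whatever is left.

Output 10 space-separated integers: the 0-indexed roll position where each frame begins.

Answer: 0 1 3 5 7 9 11 13 15 17

Derivation:
Frame 1 starts at roll index 0: roll=10 (strike), consumes 1 roll
Frame 2 starts at roll index 1: rolls=6,0 (sum=6), consumes 2 rolls
Frame 3 starts at roll index 3: rolls=1,1 (sum=2), consumes 2 rolls
Frame 4 starts at roll index 5: rolls=2,7 (sum=9), consumes 2 rolls
Frame 5 starts at roll index 7: rolls=4,2 (sum=6), consumes 2 rolls
Frame 6 starts at roll index 9: rolls=1,4 (sum=5), consumes 2 rolls
Frame 7 starts at roll index 11: rolls=2,0 (sum=2), consumes 2 rolls
Frame 8 starts at roll index 13: rolls=3,5 (sum=8), consumes 2 rolls
Frame 9 starts at roll index 15: rolls=4,6 (sum=10), consumes 2 rolls
Frame 10 starts at roll index 17: 3 remaining rolls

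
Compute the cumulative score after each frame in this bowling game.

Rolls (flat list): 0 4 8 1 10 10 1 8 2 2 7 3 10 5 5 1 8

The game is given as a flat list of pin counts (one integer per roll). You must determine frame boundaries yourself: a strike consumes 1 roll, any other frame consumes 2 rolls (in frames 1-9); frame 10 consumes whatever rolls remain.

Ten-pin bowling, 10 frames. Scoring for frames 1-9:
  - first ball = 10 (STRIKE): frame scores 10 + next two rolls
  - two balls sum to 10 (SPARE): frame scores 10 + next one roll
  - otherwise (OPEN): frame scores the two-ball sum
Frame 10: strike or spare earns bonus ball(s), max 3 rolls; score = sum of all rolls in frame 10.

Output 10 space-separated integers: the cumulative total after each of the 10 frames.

Frame 1: OPEN (0+4=4). Cumulative: 4
Frame 2: OPEN (8+1=9). Cumulative: 13
Frame 3: STRIKE. 10 + next two rolls (10+1) = 21. Cumulative: 34
Frame 4: STRIKE. 10 + next two rolls (1+8) = 19. Cumulative: 53
Frame 5: OPEN (1+8=9). Cumulative: 62
Frame 6: OPEN (2+2=4). Cumulative: 66
Frame 7: SPARE (7+3=10). 10 + next roll (10) = 20. Cumulative: 86
Frame 8: STRIKE. 10 + next two rolls (5+5) = 20. Cumulative: 106
Frame 9: SPARE (5+5=10). 10 + next roll (1) = 11. Cumulative: 117
Frame 10: OPEN. Sum of all frame-10 rolls (1+8) = 9. Cumulative: 126

Answer: 4 13 34 53 62 66 86 106 117 126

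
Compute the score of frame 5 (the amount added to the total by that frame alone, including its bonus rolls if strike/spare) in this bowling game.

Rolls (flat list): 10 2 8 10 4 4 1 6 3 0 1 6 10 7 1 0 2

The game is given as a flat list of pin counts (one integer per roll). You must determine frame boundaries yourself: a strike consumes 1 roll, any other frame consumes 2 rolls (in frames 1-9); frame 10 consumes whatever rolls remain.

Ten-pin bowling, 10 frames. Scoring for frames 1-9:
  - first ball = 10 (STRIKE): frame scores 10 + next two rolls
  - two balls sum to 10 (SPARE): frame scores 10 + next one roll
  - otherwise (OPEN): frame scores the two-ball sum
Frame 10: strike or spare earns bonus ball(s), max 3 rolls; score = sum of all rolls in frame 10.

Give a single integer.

Frame 1: STRIKE. 10 + next two rolls (2+8) = 20. Cumulative: 20
Frame 2: SPARE (2+8=10). 10 + next roll (10) = 20. Cumulative: 40
Frame 3: STRIKE. 10 + next two rolls (4+4) = 18. Cumulative: 58
Frame 4: OPEN (4+4=8). Cumulative: 66
Frame 5: OPEN (1+6=7). Cumulative: 73
Frame 6: OPEN (3+0=3). Cumulative: 76
Frame 7: OPEN (1+6=7). Cumulative: 83

Answer: 7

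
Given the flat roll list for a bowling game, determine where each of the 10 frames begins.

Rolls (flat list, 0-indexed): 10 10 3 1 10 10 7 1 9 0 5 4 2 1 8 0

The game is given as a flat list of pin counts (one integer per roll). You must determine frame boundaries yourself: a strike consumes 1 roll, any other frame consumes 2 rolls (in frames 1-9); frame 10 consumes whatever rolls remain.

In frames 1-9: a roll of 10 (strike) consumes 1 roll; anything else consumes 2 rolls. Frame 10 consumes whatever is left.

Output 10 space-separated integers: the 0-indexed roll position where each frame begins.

Answer: 0 1 2 4 5 6 8 10 12 14

Derivation:
Frame 1 starts at roll index 0: roll=10 (strike), consumes 1 roll
Frame 2 starts at roll index 1: roll=10 (strike), consumes 1 roll
Frame 3 starts at roll index 2: rolls=3,1 (sum=4), consumes 2 rolls
Frame 4 starts at roll index 4: roll=10 (strike), consumes 1 roll
Frame 5 starts at roll index 5: roll=10 (strike), consumes 1 roll
Frame 6 starts at roll index 6: rolls=7,1 (sum=8), consumes 2 rolls
Frame 7 starts at roll index 8: rolls=9,0 (sum=9), consumes 2 rolls
Frame 8 starts at roll index 10: rolls=5,4 (sum=9), consumes 2 rolls
Frame 9 starts at roll index 12: rolls=2,1 (sum=3), consumes 2 rolls
Frame 10 starts at roll index 14: 2 remaining rolls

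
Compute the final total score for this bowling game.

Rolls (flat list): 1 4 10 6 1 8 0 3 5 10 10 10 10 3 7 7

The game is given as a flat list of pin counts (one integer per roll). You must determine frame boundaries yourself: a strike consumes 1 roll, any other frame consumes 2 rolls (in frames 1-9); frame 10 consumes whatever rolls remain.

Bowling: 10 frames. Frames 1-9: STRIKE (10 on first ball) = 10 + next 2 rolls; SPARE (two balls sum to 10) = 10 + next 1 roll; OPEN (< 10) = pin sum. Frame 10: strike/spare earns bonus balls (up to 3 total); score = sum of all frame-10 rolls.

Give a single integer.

Answer: 165

Derivation:
Frame 1: OPEN (1+4=5). Cumulative: 5
Frame 2: STRIKE. 10 + next two rolls (6+1) = 17. Cumulative: 22
Frame 3: OPEN (6+1=7). Cumulative: 29
Frame 4: OPEN (8+0=8). Cumulative: 37
Frame 5: OPEN (3+5=8). Cumulative: 45
Frame 6: STRIKE. 10 + next two rolls (10+10) = 30. Cumulative: 75
Frame 7: STRIKE. 10 + next two rolls (10+10) = 30. Cumulative: 105
Frame 8: STRIKE. 10 + next two rolls (10+3) = 23. Cumulative: 128
Frame 9: STRIKE. 10 + next two rolls (3+7) = 20. Cumulative: 148
Frame 10: SPARE. Sum of all frame-10 rolls (3+7+7) = 17. Cumulative: 165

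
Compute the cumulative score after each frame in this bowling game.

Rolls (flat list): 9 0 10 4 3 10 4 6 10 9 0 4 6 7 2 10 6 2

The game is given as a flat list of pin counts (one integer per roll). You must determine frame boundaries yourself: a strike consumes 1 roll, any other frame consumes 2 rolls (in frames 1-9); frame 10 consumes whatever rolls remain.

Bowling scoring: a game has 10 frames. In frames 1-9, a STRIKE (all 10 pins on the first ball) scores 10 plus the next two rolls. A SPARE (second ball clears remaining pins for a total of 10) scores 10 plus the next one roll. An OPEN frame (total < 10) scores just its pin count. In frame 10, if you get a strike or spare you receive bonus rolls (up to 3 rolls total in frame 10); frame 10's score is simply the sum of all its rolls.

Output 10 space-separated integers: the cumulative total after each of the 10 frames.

Frame 1: OPEN (9+0=9). Cumulative: 9
Frame 2: STRIKE. 10 + next two rolls (4+3) = 17. Cumulative: 26
Frame 3: OPEN (4+3=7). Cumulative: 33
Frame 4: STRIKE. 10 + next two rolls (4+6) = 20. Cumulative: 53
Frame 5: SPARE (4+6=10). 10 + next roll (10) = 20. Cumulative: 73
Frame 6: STRIKE. 10 + next two rolls (9+0) = 19. Cumulative: 92
Frame 7: OPEN (9+0=9). Cumulative: 101
Frame 8: SPARE (4+6=10). 10 + next roll (7) = 17. Cumulative: 118
Frame 9: OPEN (7+2=9). Cumulative: 127
Frame 10: STRIKE. Sum of all frame-10 rolls (10+6+2) = 18. Cumulative: 145

Answer: 9 26 33 53 73 92 101 118 127 145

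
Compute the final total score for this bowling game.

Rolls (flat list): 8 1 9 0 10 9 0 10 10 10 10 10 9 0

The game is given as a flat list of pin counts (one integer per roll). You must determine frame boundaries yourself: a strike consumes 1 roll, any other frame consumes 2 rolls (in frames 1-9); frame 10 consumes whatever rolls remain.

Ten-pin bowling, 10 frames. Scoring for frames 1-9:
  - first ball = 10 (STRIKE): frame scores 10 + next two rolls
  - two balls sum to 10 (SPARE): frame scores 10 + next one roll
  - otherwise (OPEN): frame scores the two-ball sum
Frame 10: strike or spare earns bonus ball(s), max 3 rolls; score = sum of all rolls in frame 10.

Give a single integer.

Frame 1: OPEN (8+1=9). Cumulative: 9
Frame 2: OPEN (9+0=9). Cumulative: 18
Frame 3: STRIKE. 10 + next two rolls (9+0) = 19. Cumulative: 37
Frame 4: OPEN (9+0=9). Cumulative: 46
Frame 5: STRIKE. 10 + next two rolls (10+10) = 30. Cumulative: 76
Frame 6: STRIKE. 10 + next two rolls (10+10) = 30. Cumulative: 106
Frame 7: STRIKE. 10 + next two rolls (10+10) = 30. Cumulative: 136
Frame 8: STRIKE. 10 + next two rolls (10+9) = 29. Cumulative: 165
Frame 9: STRIKE. 10 + next two rolls (9+0) = 19. Cumulative: 184
Frame 10: OPEN. Sum of all frame-10 rolls (9+0) = 9. Cumulative: 193

Answer: 193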